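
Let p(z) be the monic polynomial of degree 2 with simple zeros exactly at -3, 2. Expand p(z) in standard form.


The polynomial is p(z) = ∏_{α ∈ S} (z − α), where S = {-3, 2}.
Expanding the product yields: p(z) = z^2 + z -6.
The resulting polynomial has degree 2 and real coefficients as required.

p(z) = z^2 + z -6.


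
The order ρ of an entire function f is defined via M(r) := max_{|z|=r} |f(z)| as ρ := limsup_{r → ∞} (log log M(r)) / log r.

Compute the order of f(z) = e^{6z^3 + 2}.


|e^{6z^3 + 2}| = e^{Re(6·z^3) + 2} ≤ e^{6|z|^3 + 2} = e^{6r^3 + 2} on |z| = r, so ρ ≤ 3. Choosing z on |z|=r so that 6·z^3 is real positive (always possible by picking arg z appropriately) gives |f(z)| = e^{6r^3 + 2}, matching the bound. The additive constant 2 does not affect log log M(r) ~ 3·log r. Hence ρ = 3.
Therefore ρ = 3.

Order ρ = 3.


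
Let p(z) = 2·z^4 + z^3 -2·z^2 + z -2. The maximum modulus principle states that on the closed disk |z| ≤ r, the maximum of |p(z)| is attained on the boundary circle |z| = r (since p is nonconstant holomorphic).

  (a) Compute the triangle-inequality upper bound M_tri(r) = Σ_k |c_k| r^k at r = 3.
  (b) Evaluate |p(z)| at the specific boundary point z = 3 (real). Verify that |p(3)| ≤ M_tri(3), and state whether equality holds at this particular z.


Coefficients: c_0 = -2, c_1 = 1, c_2 = -2, c_3 = 1, c_4 = 2. Radius r = 3.
Part (a). Triangle bound: M_tri(r) = Σ_k |c_k| r^k
  = |-2|·3^0 + |1|·3^1 + |-2|·3^2 + |1|·3^3 + |2|·3^4
  = 2 + 3 + 18 + 27 + 162 = 212.
This bounds M(r) := max_{|z|=r} |p(z)| from above; equality holds iff all terms c_k z^k can be made to align in phase at a single z on |z|=r.
Part (b). At z = 3 (real, on the circle |z| = r):
  p(3) = (-2)·3^0 + (1)·3^1 + (-2)·3^2 + (1)·3^3 + (2)·3^4 = 172.
  |p(3)| = 172.
Check: |p(3)| = 172 ≤ 212 = M_tri(3). ✓ Equality does not hold at z = 3 (the coefficients have mixed signs, so the terms do not all align in phase there).

M_tri(3) = 212; |p(3)| = 172; equality at z=3: no.


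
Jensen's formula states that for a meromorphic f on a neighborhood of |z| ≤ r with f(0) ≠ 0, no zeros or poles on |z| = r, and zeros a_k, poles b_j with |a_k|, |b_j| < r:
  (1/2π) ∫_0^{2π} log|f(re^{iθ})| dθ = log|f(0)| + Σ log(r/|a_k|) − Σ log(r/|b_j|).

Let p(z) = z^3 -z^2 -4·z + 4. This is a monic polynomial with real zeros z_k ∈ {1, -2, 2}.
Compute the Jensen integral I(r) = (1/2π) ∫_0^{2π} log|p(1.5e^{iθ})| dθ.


Zeros: -2, 1, 2; r = 1.5.
Inside |z| < r: 1. Outside (|z| ≥ r): -2, 2.
p(0) = 4, so log|p(0)| = log(4) = 1.3863.
Apply Jensen: I(r) = log|p(0)| + Σ_k log(r/|z_k|), summed over zeros inside |z| < r.
  log(r/|z_k|) for z_k = 1: log(1.5/1) = 0.4055
  Outside zeros (-2, 2) contribute nothing to the Jensen sum.
Sum over inside zeros: 0.4055.
I(r) = log|p(0)| + (inside sum) = 1.3863 + 0.4055 = 1.7918.
Note: since some zeros are outside |z| ≤ r, the simplified n·log(r) form does NOT apply — only the inside zeros contribute.

I(r) ≈ 1.7918.


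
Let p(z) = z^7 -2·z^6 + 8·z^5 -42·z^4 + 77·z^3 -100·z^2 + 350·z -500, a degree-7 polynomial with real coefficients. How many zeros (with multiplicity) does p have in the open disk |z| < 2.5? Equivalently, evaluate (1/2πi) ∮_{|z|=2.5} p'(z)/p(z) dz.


The zeros of p are: (-1 + 2i), (-1 - 2i), 2, (2 + 1i), (2 - 1i), (-1 + 3i), (-1 - 3i).
Their magnitudes are: 2.236, 2.236, 2, 2.236, 2.236, 3.162, 3.162.
Zeros with |z| < R = 2.5: (-1 + 2i), (-1 - 2i), 2, (2 + 1i), (2 - 1i).
Count = 5.
By the argument principle, (1/2πi) ∮_{|z|=R} p'(z)/p(z) dz equals exactly this count.

Number of zeros inside |z| < 2.5: 5.


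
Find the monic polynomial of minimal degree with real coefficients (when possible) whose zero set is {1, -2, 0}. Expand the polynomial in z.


The polynomial is p(z) = ∏_{α ∈ S} (z − α), where S = {1, -2, 0}.
Expanding the product yields: p(z) = z^3 + z^2 -2·z.
The resulting polynomial has degree 3 and real coefficients as required.

p(z) = z^3 + z^2 -2·z.


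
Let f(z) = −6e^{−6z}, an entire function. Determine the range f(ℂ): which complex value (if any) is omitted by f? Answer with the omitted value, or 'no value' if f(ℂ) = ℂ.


Little Picard bounds the complement of f(ℂ) to at most one point.
e^{−6z} is never zero on ℂ, so -6·e^{−6z} takes every value in ℂ ∖ {0}. Adding 0 shifts the range to ℂ ∖ {0}. Thus f omits exactly the value 0.

Omitted value: 0.


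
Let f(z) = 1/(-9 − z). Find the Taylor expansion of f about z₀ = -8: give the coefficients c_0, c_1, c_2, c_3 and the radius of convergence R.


Let w = z − z₀, so z = z₀ + w.
Then -9 − z = -9 − (z₀ + w) = (-9 − z₀) − w = -1 − w.
f(z) = 1/(-1 − w) = (1/(-1)) · 1/(1 − w/(-1)) = Σ_{n≥0} w^n / (-1)^(n+1).
So c_n = 1/(-1)^(n+1):
  c_0 = 1/(-1)^1 = -1.
  c_1 = 1/(-1)^2 = 1.
  c_2 = 1/(-1)^3 = -1.
  c_3 = 1/(-1)^4 = 1.
The series is valid for |w/d| < 1, i.e. |z − z₀| < |d|.
Radius of convergence: R = |-9 − z₀| = |-1| = 1 (distance from z₀ to the singularity z = -9).

c_0 = -1, c_1 = 1, c_2 = -1, c_3 = 1; R = 1.


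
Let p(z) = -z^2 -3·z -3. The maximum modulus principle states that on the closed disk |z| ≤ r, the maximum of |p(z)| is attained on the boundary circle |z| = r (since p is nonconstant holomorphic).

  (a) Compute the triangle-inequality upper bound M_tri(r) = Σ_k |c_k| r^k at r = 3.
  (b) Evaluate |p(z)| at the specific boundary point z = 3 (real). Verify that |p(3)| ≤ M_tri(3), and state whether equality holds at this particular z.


Coefficients: c_0 = -3, c_1 = -3, c_2 = -1. Radius r = 3.
Part (a). Triangle bound: M_tri(r) = Σ_k |c_k| r^k
  = |-3|·3^0 + |-3|·3^1 + |-1|·3^2
  = 3 + 9 + 9 = 21.
This bounds M(r) := max_{|z|=r} |p(z)| from above; equality holds iff all terms c_k z^k can be made to align in phase at a single z on |z|=r.
Part (b). At z = 3 (real, on the circle |z| = r):
  p(3) = (-3)·3^0 + (-3)·3^1 + (-1)·3^2 = -21.
  |p(3)| = 21.
Since all nonzero coefficients share the same sign, |p(3)| = 21 = M_tri(3); the triangle bound is attained at z = 3, so in fact M(r) = 21.

M_tri(3) = 21; |p(3)| = 21; equality at z=3: yes.


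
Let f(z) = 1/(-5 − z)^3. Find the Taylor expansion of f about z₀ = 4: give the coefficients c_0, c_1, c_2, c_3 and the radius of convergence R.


Let w = z − z₀, so z = z₀ + w.
Then -5 − z = -5 − (z₀ + w) = (-5 − z₀) − w = -9 − w.
f(z) = 1/(-9 − w)^3 = (1/(-9)^3) · (1 − w/(-9))^{−3}.
By the binomial series (1−u)^{−3} = Σ_{n≥0} C(n+2, 2) u^n for |u|<1, with u = w/(-9):
  c_n = C(n+2, 2) / (-9)^(n+3).
  c_0 = 1/(-9)^3 = -1/729.
  c_1 = 3/(-9)^4 = 1/2187.
  c_2 = 6/(-9)^5 = -2/19683.
  c_3 = 10/(-9)^6 = 10/531441.
The series is valid for |w/d| < 1, i.e. |z − z₀| < |d|.
Radius of convergence: R = |-5 − z₀| = |-9| = 9 (distance from z₀ to the singularity z = -5).

c_0 = -1/729, c_1 = 1/2187, c_2 = -2/19683, c_3 = 10/531441; R = 9.


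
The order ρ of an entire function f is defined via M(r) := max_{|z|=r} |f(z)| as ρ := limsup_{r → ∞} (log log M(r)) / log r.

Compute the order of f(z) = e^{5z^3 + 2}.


|e^{5z^3 + 2}| = e^{Re(5·z^3) + 2} ≤ e^{5|z|^3 + 2} = e^{5r^3 + 2} on |z| = r, so ρ ≤ 3. Choosing z on |z|=r so that 5·z^3 is real positive (always possible by picking arg z appropriately) gives |f(z)| = e^{5r^3 + 2}, matching the bound. The additive constant 2 does not affect log log M(r) ~ 3·log r. Hence ρ = 3.
Therefore ρ = 3.

Order ρ = 3.


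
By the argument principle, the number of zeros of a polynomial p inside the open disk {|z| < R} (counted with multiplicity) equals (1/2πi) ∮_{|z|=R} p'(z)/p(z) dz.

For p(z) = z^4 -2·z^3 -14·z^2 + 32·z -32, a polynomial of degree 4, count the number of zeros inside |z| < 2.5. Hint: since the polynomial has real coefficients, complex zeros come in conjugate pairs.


The zeros of p are: -4, 4, (1 + 1i), (1 - 1i).
Their magnitudes are: 4, 4, 1.414, 1.414.
Zeros with |z| < R = 2.5: (1 + 1i), (1 - 1i).
Count = 2.
By the argument principle, (1/2πi) ∮_{|z|=R} p'(z)/p(z) dz equals exactly this count.

Number of zeros inside |z| < 2.5: 2.


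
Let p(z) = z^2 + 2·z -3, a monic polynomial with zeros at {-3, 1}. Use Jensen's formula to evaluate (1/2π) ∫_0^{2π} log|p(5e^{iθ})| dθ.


Zeros: -3, 1; r = 5.
Inside |z| < r: -3, 1. Outside (|z| ≥ r): ∅.
p(0) = -3, so log|p(0)| = log(3) = 1.0986.
Apply Jensen: I(r) = log|p(0)| + Σ_k log(r/|z_k|), summed over zeros inside |z| < r.
  log(r/|z_k|) for z_k = -3: log(5/3) = 0.5108
  log(r/|z_k|) for z_k = 1: log(5/1) = 1.6094
Sum over inside zeros: 2.1203.
I(r) = log|p(0)| + (inside sum) = 1.0986 + 2.1203 = 3.2189.
Closed form (all zeros inside, monic): I(r) = n·log(r) = 2·log(5) = 3.2189. ✓

I(r) ≈ 3.2189.


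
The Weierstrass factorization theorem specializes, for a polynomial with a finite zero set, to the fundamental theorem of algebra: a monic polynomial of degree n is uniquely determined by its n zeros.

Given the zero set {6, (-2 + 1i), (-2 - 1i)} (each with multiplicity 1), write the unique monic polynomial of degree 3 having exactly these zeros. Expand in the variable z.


The polynomial is p(z) = ∏_{α ∈ S} (z − α), where S = {6, (-2 + 1i), (-2 - 1i)}.
Expanding the product yields: p(z) = z^3 -2·z^2 -19·z -30.
Note conjugate pairs combine to real quadratics: (z − (-2+1i))(z − (-2−1i)) = z² + 4z + 5.
The resulting polynomial has degree 3 and real coefficients as required.

p(z) = z^3 -2·z^2 -19·z -30.


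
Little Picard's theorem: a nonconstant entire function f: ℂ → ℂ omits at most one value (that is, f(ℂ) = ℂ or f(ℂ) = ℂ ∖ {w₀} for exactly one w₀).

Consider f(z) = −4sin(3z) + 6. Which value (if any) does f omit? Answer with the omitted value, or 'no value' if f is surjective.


Little Picard bounds the complement of f(ℂ) to at most one point.
sin is entire and surjective onto ℂ: for every w ∈ ℂ, sin(ζ) = w has a solution ζ ∈ ℂ (e.g., via the complex inverse arcsin). With ζ = 3z this gives z = ζ/(3). Then -4·sin(3z) takes every value in -4·ℂ = ℂ, and adding 6 is a bijection of ℂ. So f is surjective and omits no value. (Note: only on the real line is sin bounded by [−1, 1].)

Omitted value: no value.


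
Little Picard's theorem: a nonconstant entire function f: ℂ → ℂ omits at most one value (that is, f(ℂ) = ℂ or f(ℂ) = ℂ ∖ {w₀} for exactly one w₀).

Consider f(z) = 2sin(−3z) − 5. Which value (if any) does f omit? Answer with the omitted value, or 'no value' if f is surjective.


Little Picard bounds the complement of f(ℂ) to at most one point.
sin is entire and surjective onto ℂ: for every w ∈ ℂ, sin(ζ) = w has a solution ζ ∈ ℂ (e.g., via the complex inverse arcsin). With ζ = −3z this gives z = ζ/(-3). Then 2·sin(−3z) takes every value in 2·ℂ = ℂ, and adding -5 is a bijection of ℂ. So f is surjective and omits no value. (Note: only on the real line is sin bounded by [−1, 1].)

Omitted value: no value.


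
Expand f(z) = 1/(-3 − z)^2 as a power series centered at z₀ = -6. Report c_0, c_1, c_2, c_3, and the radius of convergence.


Let w = z − z₀, so z = z₀ + w.
Then -3 − z = -3 − (z₀ + w) = (-3 − z₀) − w = 3 − w.
f(z) = 1/(3 − w)^2 = (1/(3)^2) · (1 − w/(3))^{−2}.
By the binomial series (1−u)^{−2} = Σ_{n≥0} C(n+1, 1) u^n for |u|<1, with u = w/(3):
  c_n = C(n+1, 1) / (3)^(n+2).
  c_0 = 1/(3)^2 = 1/9.
  c_1 = 2/(3)^3 = 2/27.
  c_2 = 3/(3)^4 = 1/27.
  c_3 = 4/(3)^5 = 4/243.
The series is valid for |w/d| < 1, i.e. |z − z₀| < |d|.
Radius of convergence: R = |-3 − z₀| = |3| = 3 (distance from z₀ to the singularity z = -3).

c_0 = 1/9, c_1 = 2/27, c_2 = 1/27, c_3 = 4/243; R = 3.


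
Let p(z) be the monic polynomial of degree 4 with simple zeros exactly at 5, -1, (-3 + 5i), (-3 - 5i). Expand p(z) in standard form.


The polynomial is p(z) = ∏_{α ∈ S} (z − α), where S = {5, -1, (-3 + 5i), (-3 - 5i)}.
Expanding the product yields: p(z) = z^4 + 2·z^3 + 5·z^2 -166·z -170.
Note conjugate pairs combine to real quadratics: (z − (-3+5i))(z − (-3−5i)) = z² + 6z + 34.
The resulting polynomial has degree 4 and real coefficients as required.

p(z) = z^4 + 2·z^3 + 5·z^2 -166·z -170.


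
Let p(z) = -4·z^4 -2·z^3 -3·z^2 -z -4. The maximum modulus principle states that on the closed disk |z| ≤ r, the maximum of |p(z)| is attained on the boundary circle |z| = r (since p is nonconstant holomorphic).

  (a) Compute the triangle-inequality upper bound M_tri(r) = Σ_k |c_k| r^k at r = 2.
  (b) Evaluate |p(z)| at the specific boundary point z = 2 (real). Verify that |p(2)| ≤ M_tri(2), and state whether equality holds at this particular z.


Coefficients: c_0 = -4, c_1 = -1, c_2 = -3, c_3 = -2, c_4 = -4. Radius r = 2.
Part (a). Triangle bound: M_tri(r) = Σ_k |c_k| r^k
  = |-4|·2^0 + |-1|·2^1 + |-3|·2^2 + |-2|·2^3 + |-4|·2^4
  = 4 + 2 + 12 + 16 + 64 = 98.
This bounds M(r) := max_{|z|=r} |p(z)| from above; equality holds iff all terms c_k z^k can be made to align in phase at a single z on |z|=r.
Part (b). At z = 2 (real, on the circle |z| = r):
  p(2) = (-4)·2^0 + (-1)·2^1 + (-3)·2^2 + (-2)·2^3 + (-4)·2^4 = -98.
  |p(2)| = 98.
Since all nonzero coefficients share the same sign, |p(2)| = 98 = M_tri(2); the triangle bound is attained at z = 2, so in fact M(r) = 98.

M_tri(2) = 98; |p(2)| = 98; equality at z=2: yes.


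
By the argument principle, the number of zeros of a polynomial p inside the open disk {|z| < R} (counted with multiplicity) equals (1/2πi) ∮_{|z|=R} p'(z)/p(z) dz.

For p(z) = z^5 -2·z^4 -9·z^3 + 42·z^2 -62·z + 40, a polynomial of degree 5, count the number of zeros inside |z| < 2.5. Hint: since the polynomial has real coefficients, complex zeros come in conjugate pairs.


The zeros of p are: -4, (2 + 1i), (2 - 1i), (1 + 1i), (1 - 1i).
Their magnitudes are: 4, 2.236, 2.236, 1.414, 1.414.
Zeros with |z| < R = 2.5: (2 + 1i), (2 - 1i), (1 + 1i), (1 - 1i).
Count = 4.
By the argument principle, (1/2πi) ∮_{|z|=R} p'(z)/p(z) dz equals exactly this count.

Number of zeros inside |z| < 2.5: 4.


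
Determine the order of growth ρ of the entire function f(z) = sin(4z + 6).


sin(w) is a linear combination of e^{iw} and e^{−iw} (or e^w, e^{−w} in the hyperbolic case), so |sin(w)| ≤ e^{|w|}. With w = 4z + 6, |w| ≤ 4|z| + 6 = 4r + 6 on |z| = r, giving M(r) ≤ e^{4r + 6}, so ρ ≤ 1. On a suitable ray (z = it for sin/cos; z = t for sinh/cosh, t real → ∞), |sin(4z + 6)| grows like e^{4|t|}/2, so ρ ≥ 1. Hence ρ = 1.
Therefore ρ = 1.

Order ρ = 1.


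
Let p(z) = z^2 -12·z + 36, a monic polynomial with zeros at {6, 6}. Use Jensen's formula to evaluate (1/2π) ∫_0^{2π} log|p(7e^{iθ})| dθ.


Zeros: 6, 6; r = 7.
Inside |z| < r: 6, 6. Outside (|z| ≥ r): ∅.
p(0) = 36, so log|p(0)| = log(36) = 3.5835.
Apply Jensen: I(r) = log|p(0)| + Σ_k log(r/|z_k|), summed over zeros inside |z| < r.
  log(r/|z_k|) for z_k = 6: log(7/6) = 0.1542
  log(r/|z_k|) for z_k = 6: log(7/6) = 0.1542
Sum over inside zeros: 0.3083.
I(r) = log|p(0)| + (inside sum) = 3.5835 + 0.3083 = 3.8918.
Closed form (all zeros inside, monic): I(r) = n·log(r) = 2·log(7) = 3.8918. ✓

I(r) ≈ 3.8918.


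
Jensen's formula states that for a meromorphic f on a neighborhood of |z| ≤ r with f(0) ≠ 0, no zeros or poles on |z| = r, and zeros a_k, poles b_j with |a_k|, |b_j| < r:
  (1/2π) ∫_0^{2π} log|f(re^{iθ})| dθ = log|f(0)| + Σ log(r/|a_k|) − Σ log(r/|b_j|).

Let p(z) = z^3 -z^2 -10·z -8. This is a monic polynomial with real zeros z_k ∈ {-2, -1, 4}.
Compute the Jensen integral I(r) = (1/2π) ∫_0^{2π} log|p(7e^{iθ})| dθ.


Zeros: -2, -1, 4; r = 7.
Inside |z| < r: -2, -1, 4. Outside (|z| ≥ r): ∅.
p(0) = -8, so log|p(0)| = log(8) = 2.0794.
Apply Jensen: I(r) = log|p(0)| + Σ_k log(r/|z_k|), summed over zeros inside |z| < r.
  log(r/|z_k|) for z_k = -2: log(7/2) = 1.2528
  log(r/|z_k|) for z_k = -1: log(7/1) = 1.9459
  log(r/|z_k|) for z_k = 4: log(7/4) = 0.5596
Sum over inside zeros: 3.7583.
I(r) = log|p(0)| + (inside sum) = 2.0794 + 3.7583 = 5.8377.
Closed form (all zeros inside, monic): I(r) = n·log(r) = 3·log(7) = 5.8377. ✓

I(r) ≈ 5.8377.


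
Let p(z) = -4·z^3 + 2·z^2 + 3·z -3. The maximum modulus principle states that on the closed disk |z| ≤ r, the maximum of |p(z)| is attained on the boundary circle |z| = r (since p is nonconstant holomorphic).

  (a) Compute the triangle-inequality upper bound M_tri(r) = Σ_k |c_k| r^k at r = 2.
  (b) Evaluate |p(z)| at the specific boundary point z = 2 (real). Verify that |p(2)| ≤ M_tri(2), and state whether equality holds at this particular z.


Coefficients: c_0 = -3, c_1 = 3, c_2 = 2, c_3 = -4. Radius r = 2.
Part (a). Triangle bound: M_tri(r) = Σ_k |c_k| r^k
  = |-3|·2^0 + |3|·2^1 + |2|·2^2 + |-4|·2^3
  = 3 + 6 + 8 + 32 = 49.
This bounds M(r) := max_{|z|=r} |p(z)| from above; equality holds iff all terms c_k z^k can be made to align in phase at a single z on |z|=r.
Part (b). At z = 2 (real, on the circle |z| = r):
  p(2) = (-3)·2^0 + (3)·2^1 + (2)·2^2 + (-4)·2^3 = -21.
  |p(2)| = 21.
Check: |p(2)| = 21 ≤ 49 = M_tri(2). ✓ Equality does not hold at z = 2 (the coefficients have mixed signs, so the terms do not all align in phase there).

M_tri(2) = 49; |p(2)| = 21; equality at z=2: no.


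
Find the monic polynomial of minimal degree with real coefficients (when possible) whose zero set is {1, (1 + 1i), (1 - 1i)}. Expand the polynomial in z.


The polynomial is p(z) = ∏_{α ∈ S} (z − α), where S = {1, (1 + 1i), (1 - 1i)}.
Expanding the product yields: p(z) = z^3 -3·z^2 + 4·z -2.
Note conjugate pairs combine to real quadratics: (z − (1+1i))(z − (1−1i)) = z² − 2z + 2.
The resulting polynomial has degree 3 and real coefficients as required.

p(z) = z^3 -3·z^2 + 4·z -2.


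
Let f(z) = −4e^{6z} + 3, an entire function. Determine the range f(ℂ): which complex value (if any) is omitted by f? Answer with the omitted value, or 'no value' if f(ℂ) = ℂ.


Little Picard bounds the complement of f(ℂ) to at most one point.
e^{6z} is never zero on ℂ, so -4·e^{6z} takes every value in ℂ ∖ {0}. Adding 3 shifts the range to ℂ ∖ {3}. Thus f omits exactly the value 3.

Omitted value: 3.


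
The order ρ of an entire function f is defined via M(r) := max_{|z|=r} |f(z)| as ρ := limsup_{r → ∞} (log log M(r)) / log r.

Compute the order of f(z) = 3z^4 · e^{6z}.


M(r) = max_{|z|=r} |3|·|z|^4·|e^{6z}| = 3·r^4 · e^{6r^1} (the factors attain their maxima compatibly on |z|=r). Then log M(r) = log 3 + 4·log r + 6r^1, dominated by the last term, so log log M(r) ~ 1·log r. The polynomial factor 3z^4 contributes only a log r term and does not affect the order. ρ = 1.
Therefore ρ = 1.

Order ρ = 1.


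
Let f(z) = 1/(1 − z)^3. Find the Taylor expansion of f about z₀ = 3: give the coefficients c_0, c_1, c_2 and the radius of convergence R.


Let w = z − z₀, so z = z₀ + w.
Then 1 − z = 1 − (z₀ + w) = (1 − z₀) − w = -2 − w.
f(z) = 1/(-2 − w)^3 = (1/(-2)^3) · (1 − w/(-2))^{−3}.
By the binomial series (1−u)^{−3} = Σ_{n≥0} C(n+2, 2) u^n for |u|<1, with u = w/(-2):
  c_n = C(n+2, 2) / (-2)^(n+3).
  c_0 = 1/(-2)^3 = -1/8.
  c_1 = 3/(-2)^4 = 3/16.
  c_2 = 6/(-2)^5 = -3/16.
The series is valid for |w/d| < 1, i.e. |z − z₀| < |d|.
Radius of convergence: R = |1 − z₀| = |-2| = 2 (distance from z₀ to the singularity z = 1).

c_0 = -1/8, c_1 = 3/16, c_2 = -3/16; R = 2.


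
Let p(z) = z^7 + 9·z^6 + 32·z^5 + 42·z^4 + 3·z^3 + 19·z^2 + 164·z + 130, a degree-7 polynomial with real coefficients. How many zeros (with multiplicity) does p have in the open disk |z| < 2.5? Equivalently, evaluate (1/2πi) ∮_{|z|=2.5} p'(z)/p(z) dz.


The zeros of p are: -1, (-3 + 2i), (-3 - 2i), (1 + 1i), (1 - 1i), (-2 + 1i), (-2 - 1i).
Their magnitudes are: 1, 3.606, 3.606, 1.414, 1.414, 2.236, 2.236.
Zeros with |z| < R = 2.5: -1, (1 + 1i), (1 - 1i), (-2 + 1i), (-2 - 1i).
Count = 5.
By the argument principle, (1/2πi) ∮_{|z|=R} p'(z)/p(z) dz equals exactly this count.

Number of zeros inside |z| < 2.5: 5.


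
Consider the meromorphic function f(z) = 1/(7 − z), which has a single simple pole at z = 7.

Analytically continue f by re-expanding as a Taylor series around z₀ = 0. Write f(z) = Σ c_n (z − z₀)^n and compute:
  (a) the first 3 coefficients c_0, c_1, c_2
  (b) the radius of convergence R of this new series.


Let w = z − z₀, so z = z₀ + w.
Then 7 − z = 7 − (z₀ + w) = (7 − z₀) − w = 7 − w.
f(z) = 1/(7 − w) = (1/(7)) · 1/(1 − w/(7)) = Σ_{n≥0} w^n / (7)^(n+1).
So c_n = 1/(7)^(n+1):
  c_0 = 1/(7)^1 = 1/7.
  c_1 = 1/(7)^2 = 1/49.
  c_2 = 1/(7)^3 = 1/343.
The series is valid for |w/d| < 1, i.e. |z − z₀| < |d|.
Radius of convergence: R = |7 − z₀| = |7| = 7 (distance from z₀ to the singularity z = 7).

c_0 = 1/7, c_1 = 1/49, c_2 = 1/343; R = 7.


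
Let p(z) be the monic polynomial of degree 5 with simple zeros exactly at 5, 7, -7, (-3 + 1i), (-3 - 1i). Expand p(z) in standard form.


The polynomial is p(z) = ∏_{α ∈ S} (z − α), where S = {5, 7, -7, (-3 + 1i), (-3 - 1i)}.
Expanding the product yields: p(z) = z^5 + z^4 -69·z^3 -99·z^2 + 980·z + 2450.
Note conjugate pairs combine to real quadratics: (z − (-3+1i))(z − (-3−1i)) = z² + 6z + 10.
The resulting polynomial has degree 5 and real coefficients as required.

p(z) = z^5 + z^4 -69·z^3 -99·z^2 + 980·z + 2450.


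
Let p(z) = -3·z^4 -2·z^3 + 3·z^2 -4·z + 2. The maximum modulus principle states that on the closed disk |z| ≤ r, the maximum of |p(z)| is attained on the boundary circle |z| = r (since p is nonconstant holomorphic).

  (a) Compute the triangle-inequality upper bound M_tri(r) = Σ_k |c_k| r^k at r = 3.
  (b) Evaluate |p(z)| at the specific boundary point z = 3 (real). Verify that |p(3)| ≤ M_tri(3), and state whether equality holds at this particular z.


Coefficients: c_0 = 2, c_1 = -4, c_2 = 3, c_3 = -2, c_4 = -3. Radius r = 3.
Part (a). Triangle bound: M_tri(r) = Σ_k |c_k| r^k
  = |2|·3^0 + |-4|·3^1 + |3|·3^2 + |-2|·3^3 + |-3|·3^4
  = 2 + 12 + 27 + 54 + 243 = 338.
This bounds M(r) := max_{|z|=r} |p(z)| from above; equality holds iff all terms c_k z^k can be made to align in phase at a single z on |z|=r.
Part (b). At z = 3 (real, on the circle |z| = r):
  p(3) = (2)·3^0 + (-4)·3^1 + (3)·3^2 + (-2)·3^3 + (-3)·3^4 = -280.
  |p(3)| = 280.
Check: |p(3)| = 280 ≤ 338 = M_tri(3). ✓ Equality does not hold at z = 3 (the coefficients have mixed signs, so the terms do not all align in phase there).

M_tri(3) = 338; |p(3)| = 280; equality at z=3: no.


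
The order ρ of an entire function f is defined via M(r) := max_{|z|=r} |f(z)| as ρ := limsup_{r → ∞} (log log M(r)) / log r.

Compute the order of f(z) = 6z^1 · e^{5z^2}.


M(r) = max_{|z|=r} |6|·|z|^1·|e^{5z^2}| = 6·r^1 · e^{5r^2} (the factors attain their maxima compatibly on |z|=r). Then log M(r) = log 6 + 1·log r + 5r^2, dominated by the last term, so log log M(r) ~ 2·log r. The polynomial factor 6z^1 contributes only a log r term and does not affect the order. ρ = 2.
Therefore ρ = 2.

Order ρ = 2.


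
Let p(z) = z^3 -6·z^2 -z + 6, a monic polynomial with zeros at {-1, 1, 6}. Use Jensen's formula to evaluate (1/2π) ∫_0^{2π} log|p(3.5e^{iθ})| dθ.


Zeros: -1, 1, 6; r = 3.5.
Inside |z| < r: -1, 1. Outside (|z| ≥ r): 6.
p(0) = 6, so log|p(0)| = log(6) = 1.7918.
Apply Jensen: I(r) = log|p(0)| + Σ_k log(r/|z_k|), summed over zeros inside |z| < r.
  log(r/|z_k|) for z_k = -1: log(3.5/1) = 1.2528
  log(r/|z_k|) for z_k = 1: log(3.5/1) = 1.2528
  Outside zeros (6) contribute nothing to the Jensen sum.
Sum over inside zeros: 2.5055.
I(r) = log|p(0)| + (inside sum) = 1.7918 + 2.5055 = 4.2973.
Note: since some zeros are outside |z| ≤ r, the simplified n·log(r) form does NOT apply — only the inside zeros contribute.

I(r) ≈ 4.2973.


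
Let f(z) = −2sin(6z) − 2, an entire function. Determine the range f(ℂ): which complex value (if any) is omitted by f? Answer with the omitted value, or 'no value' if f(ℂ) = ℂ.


Little Picard bounds the complement of f(ℂ) to at most one point.
sin is entire and surjective onto ℂ: for every w ∈ ℂ, sin(ζ) = w has a solution ζ ∈ ℂ (e.g., via the complex inverse arcsin). With ζ = 6z this gives z = ζ/(6). Then -2·sin(6z) takes every value in -2·ℂ = ℂ, and adding -2 is a bijection of ℂ. So f is surjective and omits no value. (Note: only on the real line is sin bounded by [−1, 1].)

Omitted value: no value.


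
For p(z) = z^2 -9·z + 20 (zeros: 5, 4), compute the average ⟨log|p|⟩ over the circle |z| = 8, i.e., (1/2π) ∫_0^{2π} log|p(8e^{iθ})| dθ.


Zeros: 4, 5; r = 8.
Inside |z| < r: 4, 5. Outside (|z| ≥ r): ∅.
p(0) = 20, so log|p(0)| = log(20) = 2.9957.
Apply Jensen: I(r) = log|p(0)| + Σ_k log(r/|z_k|), summed over zeros inside |z| < r.
  log(r/|z_k|) for z_k = 5: log(8/5) = 0.4700
  log(r/|z_k|) for z_k = 4: log(8/4) = 0.6931
Sum over inside zeros: 1.1632.
I(r) = log|p(0)| + (inside sum) = 2.9957 + 1.1632 = 4.1589.
Closed form (all zeros inside, monic): I(r) = n·log(r) = 2·log(8) = 4.1589. ✓

I(r) ≈ 4.1589.


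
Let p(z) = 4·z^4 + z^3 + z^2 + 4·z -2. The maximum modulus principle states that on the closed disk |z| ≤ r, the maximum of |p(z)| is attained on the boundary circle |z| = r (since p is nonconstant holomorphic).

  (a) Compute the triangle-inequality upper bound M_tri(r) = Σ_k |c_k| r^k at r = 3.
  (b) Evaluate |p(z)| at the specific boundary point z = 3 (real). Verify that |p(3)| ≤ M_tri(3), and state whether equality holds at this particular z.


Coefficients: c_0 = -2, c_1 = 4, c_2 = 1, c_3 = 1, c_4 = 4. Radius r = 3.
Part (a). Triangle bound: M_tri(r) = Σ_k |c_k| r^k
  = |-2|·3^0 + |4|·3^1 + |1|·3^2 + |1|·3^3 + |4|·3^4
  = 2 + 12 + 9 + 27 + 324 = 374.
This bounds M(r) := max_{|z|=r} |p(z)| from above; equality holds iff all terms c_k z^k can be made to align in phase at a single z on |z|=r.
Part (b). At z = 3 (real, on the circle |z| = r):
  p(3) = (-2)·3^0 + (4)·3^1 + (1)·3^2 + (1)·3^3 + (4)·3^4 = 370.
  |p(3)| = 370.
Check: |p(3)| = 370 ≤ 374 = M_tri(3). ✓ Equality does not hold at z = 3 (the coefficients have mixed signs, so the terms do not all align in phase there).

M_tri(3) = 374; |p(3)| = 370; equality at z=3: no.


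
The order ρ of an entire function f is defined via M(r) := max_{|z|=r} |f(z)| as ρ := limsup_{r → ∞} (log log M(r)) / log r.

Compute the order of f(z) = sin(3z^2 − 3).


Write sin(w) = (e^{iw} ± e^{−iw})/(2 or 2i), so |sin(w)| ≤ e^{|w|}. With w = 3z^2 − 3, |w| ≤ 3r^2 + 3 on |z|=r, giving M(r) ≤ e^{3r^2 + 3} and ρ ≤ 2. For the lower bound, choose z on |z|=r with 3z^2 purely imaginary of modulus 3r^2; then |sin(3z^2 − 3)| grows like e^{3r^2}/2, so ρ ≥ 2. Hence ρ = 2.
Therefore ρ = 2.

Order ρ = 2.


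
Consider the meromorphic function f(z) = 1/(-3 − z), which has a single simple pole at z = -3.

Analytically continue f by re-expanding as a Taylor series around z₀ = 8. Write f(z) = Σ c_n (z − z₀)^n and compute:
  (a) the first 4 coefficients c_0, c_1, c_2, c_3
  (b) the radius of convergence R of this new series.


Let w = z − z₀, so z = z₀ + w.
Then -3 − z = -3 − (z₀ + w) = (-3 − z₀) − w = -11 − w.
f(z) = 1/(-11 − w) = (1/(-11)) · 1/(1 − w/(-11)) = Σ_{n≥0} w^n / (-11)^(n+1).
So c_n = 1/(-11)^(n+1):
  c_0 = 1/(-11)^1 = -1/11.
  c_1 = 1/(-11)^2 = 1/121.
  c_2 = 1/(-11)^3 = -1/1331.
  c_3 = 1/(-11)^4 = 1/14641.
The series is valid for |w/d| < 1, i.e. |z − z₀| < |d|.
Radius of convergence: R = |-3 − z₀| = |-11| = 11 (distance from z₀ to the singularity z = -3).

c_0 = -1/11, c_1 = 1/121, c_2 = -1/1331, c_3 = 1/14641; R = 11.


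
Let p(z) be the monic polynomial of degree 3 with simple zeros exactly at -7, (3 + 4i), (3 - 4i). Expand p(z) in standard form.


The polynomial is p(z) = ∏_{α ∈ S} (z − α), where S = {-7, (3 + 4i), (3 - 4i)}.
Expanding the product yields: p(z) = z^3 + z^2 -17·z + 175.
Note conjugate pairs combine to real quadratics: (z − (3+4i))(z − (3−4i)) = z² − 6z + 25.
The resulting polynomial has degree 3 and real coefficients as required.

p(z) = z^3 + z^2 -17·z + 175.


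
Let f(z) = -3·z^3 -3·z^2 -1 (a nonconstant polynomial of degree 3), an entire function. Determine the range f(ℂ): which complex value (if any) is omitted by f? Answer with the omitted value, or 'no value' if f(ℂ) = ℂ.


Little Picard bounds the complement of f(ℂ) to at most one point.
For every w ∈ ℂ, the equation p(z) − w = 0 is a nonconstant polynomial in z and hence has at least one root by the fundamental theorem of algebra. So p is surjective onto ℂ, omitting no value.

Omitted value: no value.


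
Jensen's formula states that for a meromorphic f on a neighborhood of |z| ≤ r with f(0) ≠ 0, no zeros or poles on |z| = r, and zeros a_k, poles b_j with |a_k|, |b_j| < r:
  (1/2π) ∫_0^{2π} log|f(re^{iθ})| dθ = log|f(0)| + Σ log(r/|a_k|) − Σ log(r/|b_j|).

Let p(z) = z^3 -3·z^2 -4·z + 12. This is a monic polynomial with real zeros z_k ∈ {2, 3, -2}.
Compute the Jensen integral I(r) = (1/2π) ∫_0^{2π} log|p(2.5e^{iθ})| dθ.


Zeros: -2, 2, 3; r = 2.5.
Inside |z| < r: -2, 2. Outside (|z| ≥ r): 3.
p(0) = 12, so log|p(0)| = log(12) = 2.4849.
Apply Jensen: I(r) = log|p(0)| + Σ_k log(r/|z_k|), summed over zeros inside |z| < r.
  log(r/|z_k|) for z_k = 2: log(2.5/2) = 0.2231
  log(r/|z_k|) for z_k = -2: log(2.5/2) = 0.2231
  Outside zeros (3) contribute nothing to the Jensen sum.
Sum over inside zeros: 0.4463.
I(r) = log|p(0)| + (inside sum) = 2.4849 + 0.4463 = 2.9312.
Note: since some zeros are outside |z| ≤ r, the simplified n·log(r) form does NOT apply — only the inside zeros contribute.

I(r) ≈ 2.9312.


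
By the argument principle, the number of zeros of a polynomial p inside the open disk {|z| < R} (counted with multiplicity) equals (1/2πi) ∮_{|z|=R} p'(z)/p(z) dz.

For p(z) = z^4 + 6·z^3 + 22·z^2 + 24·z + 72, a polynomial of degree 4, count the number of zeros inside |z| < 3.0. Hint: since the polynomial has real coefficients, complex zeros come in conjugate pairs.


The zeros of p are: (-3 + 3i), (-3 - 3i), (0 + 2i), (0 - 2i).
Their magnitudes are: 4.243, 4.243, 2, 2.
Zeros with |z| < R = 3.0: (0 + 2i), (0 - 2i).
Count = 2.
By the argument principle, (1/2πi) ∮_{|z|=R} p'(z)/p(z) dz equals exactly this count.

Number of zeros inside |z| < 3.0: 2.


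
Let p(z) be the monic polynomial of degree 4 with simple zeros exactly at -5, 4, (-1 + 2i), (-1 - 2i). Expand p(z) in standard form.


The polynomial is p(z) = ∏_{α ∈ S} (z − α), where S = {-5, 4, (-1 + 2i), (-1 - 2i)}.
Expanding the product yields: p(z) = z^4 + 3·z^3 -13·z^2 -35·z -100.
Note conjugate pairs combine to real quadratics: (z − (-1+2i))(z − (-1−2i)) = z² + 2z + 5.
The resulting polynomial has degree 4 and real coefficients as required.

p(z) = z^4 + 3·z^3 -13·z^2 -35·z -100.


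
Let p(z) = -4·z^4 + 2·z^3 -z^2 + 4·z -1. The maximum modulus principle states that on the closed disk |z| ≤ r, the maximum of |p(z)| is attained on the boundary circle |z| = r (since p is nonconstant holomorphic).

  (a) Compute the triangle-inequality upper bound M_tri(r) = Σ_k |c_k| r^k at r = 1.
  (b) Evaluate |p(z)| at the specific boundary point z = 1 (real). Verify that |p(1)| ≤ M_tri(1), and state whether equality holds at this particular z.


Coefficients: c_0 = -1, c_1 = 4, c_2 = -1, c_3 = 2, c_4 = -4. Radius r = 1.
Part (a). Triangle bound: M_tri(r) = Σ_k |c_k| r^k
  = |-1|·1^0 + |4|·1^1 + |-1|·1^2 + |2|·1^3 + |-4|·1^4
  = 1 + 4 + 1 + 2 + 4 = 12.
This bounds M(r) := max_{|z|=r} |p(z)| from above; equality holds iff all terms c_k z^k can be made to align in phase at a single z on |z|=r.
Part (b). At z = 1 (real, on the circle |z| = r):
  p(1) = (-1)·1^0 + (4)·1^1 + (-1)·1^2 + (2)·1^3 + (-4)·1^4 = 0.
  |p(1)| = 0.
Check: |p(1)| = 0 ≤ 12 = M_tri(1). ✓ Equality does not hold at z = 1 (the coefficients have mixed signs, so the terms do not all align in phase there).

M_tri(1) = 12; |p(1)| = 0; equality at z=1: no.


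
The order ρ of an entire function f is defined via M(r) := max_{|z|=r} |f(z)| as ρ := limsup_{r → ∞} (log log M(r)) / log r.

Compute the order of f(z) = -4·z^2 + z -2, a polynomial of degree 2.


|f(z)| ≤ Σ|c_k|·r^k = O(r^2) as r → ∞. Polynomial growth is O(e^{r^ε}) for every ε > 0 (since r^2/e^{r^ε} → 0), so ρ ≤ ε for all ε > 0, i.e. ρ = 0. Every nonconstant polynomial has order 0.
Therefore ρ = 0.

Order ρ = 0.


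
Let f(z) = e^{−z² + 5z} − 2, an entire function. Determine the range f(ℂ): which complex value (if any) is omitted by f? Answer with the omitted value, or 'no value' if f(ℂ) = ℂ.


Little Picard bounds the complement of f(ℂ) to at most one point.
The exponent g(z) = −z² + 5z is a nonconstant polynomial, hence surjective onto ℂ. So e^{g(z)} takes every value in {e^w : w ∈ ℂ} = ℂ ∖ {0}. Adding -2 shifts the range to ℂ ∖ {-2}. f omits exactly -2.

Omitted value: -2.


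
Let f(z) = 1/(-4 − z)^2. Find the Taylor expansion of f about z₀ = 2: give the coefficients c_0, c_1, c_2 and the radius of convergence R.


Let w = z − z₀, so z = z₀ + w.
Then -4 − z = -4 − (z₀ + w) = (-4 − z₀) − w = -6 − w.
f(z) = 1/(-6 − w)^2 = (1/(-6)^2) · (1 − w/(-6))^{−2}.
By the binomial series (1−u)^{−2} = Σ_{n≥0} C(n+1, 1) u^n for |u|<1, with u = w/(-6):
  c_n = C(n+1, 1) / (-6)^(n+2).
  c_0 = 1/(-6)^2 = 1/36.
  c_1 = 2/(-6)^3 = -1/108.
  c_2 = 3/(-6)^4 = 1/432.
The series is valid for |w/d| < 1, i.e. |z − z₀| < |d|.
Radius of convergence: R = |-4 − z₀| = |-6| = 6 (distance from z₀ to the singularity z = -4).

c_0 = 1/36, c_1 = -1/108, c_2 = 1/432; R = 6.


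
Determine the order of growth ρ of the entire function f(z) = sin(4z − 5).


sin(w) is a linear combination of e^{iw} and e^{−iw} (or e^w, e^{−w} in the hyperbolic case), so |sin(w)| ≤ e^{|w|}. With w = 4z − 5, |w| ≤ 4|z| + 5 = 4r + 5 on |z| = r, giving M(r) ≤ e^{4r + 5}, so ρ ≤ 1. On a suitable ray (z = it for sin/cos; z = t for sinh/cosh, t real → ∞), |sin(4z − 5)| grows like e^{4|t|}/2, so ρ ≥ 1. Hence ρ = 1.
Therefore ρ = 1.

Order ρ = 1.


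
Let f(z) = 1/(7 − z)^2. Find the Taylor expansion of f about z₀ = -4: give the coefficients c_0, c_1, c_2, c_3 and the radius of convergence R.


Let w = z − z₀, so z = z₀ + w.
Then 7 − z = 7 − (z₀ + w) = (7 − z₀) − w = 11 − w.
f(z) = 1/(11 − w)^2 = (1/(11)^2) · (1 − w/(11))^{−2}.
By the binomial series (1−u)^{−2} = Σ_{n≥0} C(n+1, 1) u^n for |u|<1, with u = w/(11):
  c_n = C(n+1, 1) / (11)^(n+2).
  c_0 = 1/(11)^2 = 1/121.
  c_1 = 2/(11)^3 = 2/1331.
  c_2 = 3/(11)^4 = 3/14641.
  c_3 = 4/(11)^5 = 4/161051.
The series is valid for |w/d| < 1, i.e. |z − z₀| < |d|.
Radius of convergence: R = |7 − z₀| = |11| = 11 (distance from z₀ to the singularity z = 7).

c_0 = 1/121, c_1 = 2/1331, c_2 = 3/14641, c_3 = 4/161051; R = 11.


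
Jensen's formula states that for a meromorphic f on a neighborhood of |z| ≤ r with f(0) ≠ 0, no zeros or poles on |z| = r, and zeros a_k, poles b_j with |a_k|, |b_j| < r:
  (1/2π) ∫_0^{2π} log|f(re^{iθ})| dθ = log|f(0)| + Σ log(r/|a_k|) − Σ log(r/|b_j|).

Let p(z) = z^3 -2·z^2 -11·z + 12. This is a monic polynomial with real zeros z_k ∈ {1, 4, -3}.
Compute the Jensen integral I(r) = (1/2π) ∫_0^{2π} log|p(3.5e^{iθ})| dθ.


Zeros: -3, 1, 4; r = 3.5.
Inside |z| < r: -3, 1. Outside (|z| ≥ r): 4.
p(0) = 12, so log|p(0)| = log(12) = 2.4849.
Apply Jensen: I(r) = log|p(0)| + Σ_k log(r/|z_k|), summed over zeros inside |z| < r.
  log(r/|z_k|) for z_k = 1: log(3.5/1) = 1.2528
  log(r/|z_k|) for z_k = -3: log(3.5/3) = 0.1542
  Outside zeros (4) contribute nothing to the Jensen sum.
Sum over inside zeros: 1.4069.
I(r) = log|p(0)| + (inside sum) = 2.4849 + 1.4069 = 3.8918.
Note: since some zeros are outside |z| ≤ r, the simplified n·log(r) form does NOT apply — only the inside zeros contribute.

I(r) ≈ 3.8918.


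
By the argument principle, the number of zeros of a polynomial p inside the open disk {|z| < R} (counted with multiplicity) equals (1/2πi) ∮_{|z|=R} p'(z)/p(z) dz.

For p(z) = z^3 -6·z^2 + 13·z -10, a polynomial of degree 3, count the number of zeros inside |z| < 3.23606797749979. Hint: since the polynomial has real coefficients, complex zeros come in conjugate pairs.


The zeros of p are: 2, (2 + 1i), (2 - 1i).
Their magnitudes are: 2, 2.236, 2.236.
Zeros with |z| < R = 3.23606797749979: 2, (2 + 1i), (2 - 1i).
Count = 3.
By the argument principle, (1/2πi) ∮_{|z|=R} p'(z)/p(z) dz equals exactly this count.

Number of zeros inside |z| < 3.23606797749979: 3.


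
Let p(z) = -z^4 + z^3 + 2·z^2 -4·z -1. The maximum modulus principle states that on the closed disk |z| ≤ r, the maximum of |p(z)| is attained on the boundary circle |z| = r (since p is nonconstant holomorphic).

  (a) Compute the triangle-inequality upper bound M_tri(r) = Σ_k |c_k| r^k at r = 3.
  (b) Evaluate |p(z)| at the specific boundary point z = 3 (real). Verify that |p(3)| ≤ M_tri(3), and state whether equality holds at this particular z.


Coefficients: c_0 = -1, c_1 = -4, c_2 = 2, c_3 = 1, c_4 = -1. Radius r = 3.
Part (a). Triangle bound: M_tri(r) = Σ_k |c_k| r^k
  = |-1|·3^0 + |-4|·3^1 + |2|·3^2 + |1|·3^3 + |-1|·3^4
  = 1 + 12 + 18 + 27 + 81 = 139.
This bounds M(r) := max_{|z|=r} |p(z)| from above; equality holds iff all terms c_k z^k can be made to align in phase at a single z on |z|=r.
Part (b). At z = 3 (real, on the circle |z| = r):
  p(3) = (-1)·3^0 + (-4)·3^1 + (2)·3^2 + (1)·3^3 + (-1)·3^4 = -49.
  |p(3)| = 49.
Check: |p(3)| = 49 ≤ 139 = M_tri(3). ✓ Equality does not hold at z = 3 (the coefficients have mixed signs, so the terms do not all align in phase there).

M_tri(3) = 139; |p(3)| = 49; equality at z=3: no.


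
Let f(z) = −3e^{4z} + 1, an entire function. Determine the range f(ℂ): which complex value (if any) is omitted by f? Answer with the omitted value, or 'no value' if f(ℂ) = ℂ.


Little Picard bounds the complement of f(ℂ) to at most one point.
e^{4z} is never zero on ℂ, so -3·e^{4z} takes every value in ℂ ∖ {0}. Adding 1 shifts the range to ℂ ∖ {1}. Thus f omits exactly the value 1.

Omitted value: 1.


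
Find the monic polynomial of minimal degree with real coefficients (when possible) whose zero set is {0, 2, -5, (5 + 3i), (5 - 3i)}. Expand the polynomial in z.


The polynomial is p(z) = ∏_{α ∈ S} (z − α), where S = {0, 2, -5, (5 + 3i), (5 - 3i)}.
Expanding the product yields: p(z) = z^5 -7·z^4 -6·z^3 + 202·z^2 -340·z.
Note conjugate pairs combine to real quadratics: (z − (5+3i))(z − (5−3i)) = z² − 10z + 34.
The resulting polynomial has degree 5 and real coefficients as required.

p(z) = z^5 -7·z^4 -6·z^3 + 202·z^2 -340·z.


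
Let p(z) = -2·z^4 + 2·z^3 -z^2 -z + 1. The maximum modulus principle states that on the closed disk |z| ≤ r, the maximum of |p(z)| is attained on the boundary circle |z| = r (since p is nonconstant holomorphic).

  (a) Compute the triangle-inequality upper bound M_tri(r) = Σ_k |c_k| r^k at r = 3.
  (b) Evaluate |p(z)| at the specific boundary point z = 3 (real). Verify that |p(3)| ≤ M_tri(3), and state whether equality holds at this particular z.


Coefficients: c_0 = 1, c_1 = -1, c_2 = -1, c_3 = 2, c_4 = -2. Radius r = 3.
Part (a). Triangle bound: M_tri(r) = Σ_k |c_k| r^k
  = |1|·3^0 + |-1|·3^1 + |-1|·3^2 + |2|·3^3 + |-2|·3^4
  = 1 + 3 + 9 + 54 + 162 = 229.
This bounds M(r) := max_{|z|=r} |p(z)| from above; equality holds iff all terms c_k z^k can be made to align in phase at a single z on |z|=r.
Part (b). At z = 3 (real, on the circle |z| = r):
  p(3) = (1)·3^0 + (-1)·3^1 + (-1)·3^2 + (2)·3^3 + (-2)·3^4 = -119.
  |p(3)| = 119.
Check: |p(3)| = 119 ≤ 229 = M_tri(3). ✓ Equality does not hold at z = 3 (the coefficients have mixed signs, so the terms do not all align in phase there).

M_tri(3) = 229; |p(3)| = 119; equality at z=3: no.
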